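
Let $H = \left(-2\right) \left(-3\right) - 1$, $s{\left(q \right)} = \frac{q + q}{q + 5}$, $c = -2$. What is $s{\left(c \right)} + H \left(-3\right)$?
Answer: $- \frac{49}{3} \approx -16.333$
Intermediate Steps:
$s{\left(q \right)} = \frac{2 q}{5 + q}$
$H = 5$ ($H = 6 - 1 = 5$)
$s{\left(c \right)} + H \left(-3\right) = 2 \left(-2\right) \frac{1}{5 - 2} + 5 \left(-3\right) = 2 \left(-2\right) \frac{1}{3} - 15 = - \frac{4}{3} - 15 = - \frac{49}{3}$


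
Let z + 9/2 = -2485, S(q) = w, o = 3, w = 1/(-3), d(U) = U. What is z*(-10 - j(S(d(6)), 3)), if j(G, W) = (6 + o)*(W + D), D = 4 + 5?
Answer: 293761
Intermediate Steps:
w = -⅓ ≈ -0.33333
D = 9
S(q) = -⅓
j(G, W) = 81 + 9*W (j(G, W) = (6 + 3)*(W + 9) = 9*(9 + W) = 81 + 9*W)
z = -4979/2 (z = -9/2 - 2485 = -4979/2 ≈ -2489.5)
z*(-10 - j(S(d(6)), 3)) = -4979*(-10 - (81 + 9*3))/2 = -4979*(-10 - (81 + 27))/2 = -4979*(-10 - 1*108)/2 = -4979*(-10 - 108)/2 = -4979/2*(-118) = 293761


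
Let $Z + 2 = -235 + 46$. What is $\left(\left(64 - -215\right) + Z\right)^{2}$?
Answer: $7744$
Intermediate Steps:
$Z = -191$ ($Z = -2 + \left(-235 + 46\right) = -2 - 189 = -191$)
$\left(\left(64 - -215\right) + Z\right)^{2} = \left(\left(64 - -215\right) - 191\right)^{2} = \left(\left(64 + 215\right) - 191\right)^{2} = \left(279 - 191\right)^{2} = 88^{2} = 7744$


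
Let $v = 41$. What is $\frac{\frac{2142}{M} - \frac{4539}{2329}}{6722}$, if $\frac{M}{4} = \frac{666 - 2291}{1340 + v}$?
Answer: $- \frac{203497737}{2992970500} \approx -0.067992$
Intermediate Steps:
$M = - \frac{6500}{1381}$ ($M = 4 \frac{666 - 2291}{1340 + 41} = 4 \left(- \frac{1625}{1381}\right) = - \frac{6500}{1381} \approx -4.7067$)
$\frac{\frac{2142}{M} - \frac{4539}{2329}}{6722} = \frac{\frac{2142}{- \frac{6500}{1381}} - \frac{4539}{2329}}{6722} = \left(2142 \left(- \frac{1381}{6500}\right) - \frac{267}{137}\right) \frac{1}{6722} = \left(- \frac{1479051}{3250} - \frac{267}{137}\right) \frac{1}{6722} = \left(- \frac{203497737}{445250}\right) \frac{1}{6722} = - \frac{203497737}{2992970500}$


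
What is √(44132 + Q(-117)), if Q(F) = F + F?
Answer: √43898 ≈ 209.52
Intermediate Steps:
Q(F) = 2*F
√(44132 + Q(-117)) = √(44132 + 2*(-117)) = √(44132 - 234) = √43898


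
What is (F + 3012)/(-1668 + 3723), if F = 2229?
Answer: 1747/685 ≈ 2.5504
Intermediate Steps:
(F + 3012)/(-1668 + 3723) = (2229 + 3012)/(-1668 + 3723) = 5241/2055 = 5241*(1/2055) = 1747/685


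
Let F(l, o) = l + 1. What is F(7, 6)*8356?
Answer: 66848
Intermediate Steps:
F(l, o) = 1 + l
F(7, 6)*8356 = (1 + 7)*8356 = 8*8356 = 66848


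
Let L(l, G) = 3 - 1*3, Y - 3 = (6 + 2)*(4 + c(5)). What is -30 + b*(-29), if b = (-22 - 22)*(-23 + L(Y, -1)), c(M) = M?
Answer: -29378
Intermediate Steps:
Y = 75 (Y = 3 + (6 + 2)*(4 + 5) = 3 + 8*9 = 3 + 72 = 75)
L(l, G) = 0 (L(l, G) = 3 - 3 = 0)
b = 1012 (b = (-22 - 22)*(-23 + 0) = -44*(-23) = 1012)
-30 + b*(-29) = -30 + 1012*(-29) = -30 - 29348 = -29378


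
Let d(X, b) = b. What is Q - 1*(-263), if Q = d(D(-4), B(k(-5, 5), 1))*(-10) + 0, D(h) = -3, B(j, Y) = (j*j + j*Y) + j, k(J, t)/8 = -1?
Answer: -217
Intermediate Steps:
k(J, t) = -8 (k(J, t) = 8*(-1) = -8)
B(j, Y) = j + j² + Y*j (B(j, Y) = (j² + Y*j) + j = j + j² + Y*j)
Q = -480 (Q = -8*(1 + 1 - 8)*(-10) + 0 = -8*(-6)*(-10) + 0 = 48*(-10) + 0 = -480 + 0 = -480)
Q - 1*(-263) = -480 - 1*(-263) = -480 + 263 = -217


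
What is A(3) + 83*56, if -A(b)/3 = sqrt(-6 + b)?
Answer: 4648 - 3*I*sqrt(3) ≈ 4648.0 - 5.1962*I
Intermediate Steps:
A(b) = -3*sqrt(-6 + b)
A(3) + 83*56 = -3*sqrt(-6 + 3) + 83*56 = -3*I*sqrt(3) + 4648 = 4648 - 3*I*sqrt(3)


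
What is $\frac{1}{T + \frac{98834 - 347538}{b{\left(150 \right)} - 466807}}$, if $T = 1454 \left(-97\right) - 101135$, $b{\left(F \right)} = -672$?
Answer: $- \frac{467479}{113210543163} \approx -4.1293 \cdot 10^{-6}$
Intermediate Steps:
$T = -242173$ ($T = -141038 - 101135 = -242173$)
$\frac{1}{T + \frac{98834 - 347538}{b{\left(150 \right)} - 466807}} = \frac{1}{-242173 + \frac{98834 - 347538}{-672 - 466807}} = \frac{1}{-242173 - \frac{248704}{-467479}} = \frac{1}{-242173 - - \frac{248704}{467479}} = \frac{1}{-242173 + \frac{248704}{467479}} = \frac{1}{- \frac{113210543163}{467479}} = - \frac{467479}{113210543163}$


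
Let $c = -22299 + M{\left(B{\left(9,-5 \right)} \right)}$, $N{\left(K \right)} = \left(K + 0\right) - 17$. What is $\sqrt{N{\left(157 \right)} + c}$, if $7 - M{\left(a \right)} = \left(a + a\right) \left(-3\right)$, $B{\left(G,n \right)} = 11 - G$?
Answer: $6 i \sqrt{615} \approx 148.8 i$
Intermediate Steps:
$N{\left(K \right)} = -17 + K$ ($N{\left(K \right)} = K - 17 = -17 + K$)
$M{\left(a \right)} = 7 + 6 a$ ($M{\left(a \right)} = 7 - \left(a + a\right) \left(-3\right) = 7 - 2 a \left(-3\right) = 7 - - 6 a = 7 + 6 a$)
$c = -22280$ ($c = -22299 + \left(7 + 6 \left(11 - 9\right)\right) = -22299 + \left(7 + 6 \cdot 2\right) = -22299 + \left(7 + 12\right) = -22299 + 19 = -22280$)
$\sqrt{N{\left(157 \right)} + c} = \sqrt{\left(-17 + 157\right) - 22280} = \sqrt{140 - 22280} = \sqrt{-22140} = 6 i \sqrt{615}$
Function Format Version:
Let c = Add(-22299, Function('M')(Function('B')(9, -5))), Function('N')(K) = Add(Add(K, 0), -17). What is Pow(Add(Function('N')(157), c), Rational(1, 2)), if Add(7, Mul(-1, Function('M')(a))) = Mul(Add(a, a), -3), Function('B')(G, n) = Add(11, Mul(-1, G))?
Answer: Mul(6, I, Pow(615, Rational(1, 2))) ≈ Mul(148.80, I)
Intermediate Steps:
Function('N')(K) = Add(-17, K) (Function('N')(K) = Add(K, -17) = Add(-17, K))
Function('M')(a) = Add(7, Mul(6, a)) (Function('M')(a) = Add(7, Mul(-1, Mul(Add(a, a), -3))) = Add(7, Mul(-1, Mul(Mul(2, a), -3))) = Add(7, Mul(-1, Mul(-6, a))) = Add(7, Mul(6, a)))
c = -22280 (c = Add(-22299, Add(7, Mul(6, Add(11, Mul(-1, 9))))) = Add(-22299, Add(7, Mul(6, Add(11, -9)))) = Add(-22299, Add(7, Mul(6, 2))) = Add(-22299, Add(7, 12)) = Add(-22299, 19) = -22280)
Pow(Add(Function('N')(157), c), Rational(1, 2)) = Pow(Add(Add(-17, 157), -22280), Rational(1, 2)) = Pow(Add(140, -22280), Rational(1, 2)) = Pow(-22140, Rational(1, 2)) = Mul(6, I, Pow(615, Rational(1, 2)))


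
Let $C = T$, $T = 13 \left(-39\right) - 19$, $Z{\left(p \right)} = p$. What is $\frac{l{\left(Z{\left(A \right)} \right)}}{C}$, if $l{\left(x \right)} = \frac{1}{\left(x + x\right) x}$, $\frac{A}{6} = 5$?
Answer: $- \frac{1}{946800} \approx -1.0562 \cdot 10^{-6}$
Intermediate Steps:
$A = 30$ ($A = 6 \cdot 5 = 30$)
$l{\left(x \right)} = \frac{1}{2 x^{2}}$ ($l{\left(x \right)} = \frac{1}{2 x x} = \frac{\frac{1}{2} \frac{1}{x}}{x} = \frac{1}{2 x^{2}}$)
$T = -526$ ($T = -507 - 19 = -526$)
$C = -526$
$\frac{l{\left(Z{\left(A \right)} \right)}}{C} = \frac{\frac{1}{2} \cdot \frac{1}{900}}{-526} = \frac{1}{2} \cdot \frac{1}{900} \left(- \frac{1}{526}\right) = \frac{1}{1800} \left(- \frac{1}{526}\right) = - \frac{1}{946800}$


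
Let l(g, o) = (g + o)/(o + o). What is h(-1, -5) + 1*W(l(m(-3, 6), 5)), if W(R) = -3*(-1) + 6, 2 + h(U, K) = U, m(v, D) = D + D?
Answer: 6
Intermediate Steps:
m(v, D) = 2*D
h(U, K) = -2 + U
l(g, o) = (g + o)/(2*o) (l(g, o) = (g + o)/((2*o)) = (g + o)*(1/(2*o)) = (g + o)/(2*o))
W(R) = 9 (W(R) = 3 + 6 = 9)
h(-1, -5) + 1*W(l(m(-3, 6), 5)) = (-2 - 1) + 1*9 = -3 + 9 = 6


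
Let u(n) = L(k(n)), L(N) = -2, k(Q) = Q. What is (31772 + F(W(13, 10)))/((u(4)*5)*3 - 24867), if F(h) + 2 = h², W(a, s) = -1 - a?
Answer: -31966/24897 ≈ -1.2839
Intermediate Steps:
u(n) = -2
F(h) = -2 + h²
(31772 + F(W(13, 10)))/((u(4)*5)*3 - 24867) = (31772 + (-2 + (-1 - 1*13)²))/(-2*5*3 - 24867) = (31772 + (-2 + (-1 - 13)²))/(-10*3 - 24867) = (31772 + (-2 + (-14)²))/(-30 - 24867) = (31772 + (-2 + 196))/(-24897) = (31772 + 194)*(-1/24897) = 31966*(-1/24897) = -31966/24897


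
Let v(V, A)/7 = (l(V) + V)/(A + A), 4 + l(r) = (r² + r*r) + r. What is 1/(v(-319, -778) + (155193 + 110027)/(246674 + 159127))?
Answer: -157856589/143972416460 ≈ -0.0010964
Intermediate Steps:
l(r) = -4 + r + 2*r² (l(r) = -4 + ((r² + r*r) + r) = -4 + ((r² + r²) + r) = -4 + (2*r² + r) = -4 + (r + 2*r²) = -4 + r + 2*r²)
v(V, A) = 7*(-4 + 2*V + 2*V²)/(2*A) (v(V, A) = 7*(((-4 + V + 2*V²) + V)/(A + A)) = 7*((-4 + 2*V + 2*V²)/((2*A))) = 7*((-4 + 2*V + 2*V²)*(1/(2*A))) = 7*((-4 + 2*V + 2*V²)/(2*A)) = 7*(-4 + 2*V + 2*V²)/(2*A))
1/(v(-319, -778) + (155193 + 110027)/(246674 + 159127)) = 1/(7*(-2 - 319 + (-319)²)/(-778) + (155193 + 110027)/(246674 + 159127)) = 1/(7*(-1/778)*(-2 - 319 + 101761) + 265220/405801) = 1/(7*(-1/778)*101440 + 265220*(1/405801)) = 1/(-355040/389 + 265220/405801) = 1/(-143972416460/157856589) = -157856589/143972416460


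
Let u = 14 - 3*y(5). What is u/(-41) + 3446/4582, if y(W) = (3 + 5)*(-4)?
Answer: -181367/93931 ≈ -1.9309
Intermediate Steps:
y(W) = -32 (y(W) = 8*(-4) = -32)
u = 110 (u = 14 - 3*(-32) = 14 + 96 = 110)
u/(-41) + 3446/4582 = 110/(-41) + 3446/4582 = 110*(-1/41) + 3446*(1/4582) = -110/41 + 1723/2291 = -181367/93931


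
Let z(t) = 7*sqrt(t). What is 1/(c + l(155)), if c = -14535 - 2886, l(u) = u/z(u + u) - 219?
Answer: -345744/6098924129 - 7*sqrt(310)/30494620645 ≈ -5.6693e-5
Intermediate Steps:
l(u) = -219 + sqrt(2)*sqrt(u)/14 (l(u) = u/((7*sqrt(u + u))) - 219 = u/((7*sqrt(2*u))) - 219 = u/((7*(sqrt(2)*sqrt(u)))) - 219 = u/((7*sqrt(2)*sqrt(u))) - 219 = (sqrt(2)/(14*sqrt(u)))*u - 219 = sqrt(2)*sqrt(u)/14 - 219 = -219 + sqrt(2)*sqrt(u)/14)
c = -17421
1/(c + l(155)) = 1/(-17421 + (-219 + sqrt(2)*sqrt(155)/14)) = 1/(-17421 + (-219 + sqrt(310)/14)) = 1/(-17640 + sqrt(310)/14)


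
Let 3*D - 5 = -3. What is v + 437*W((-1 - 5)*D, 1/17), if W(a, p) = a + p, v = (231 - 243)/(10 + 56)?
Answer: -322103/187 ≈ -1722.5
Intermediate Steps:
D = ⅔ (D = 5/3 + (⅓)*(-3) = 5/3 - 1 = ⅔ ≈ 0.66667)
v = -2/11 (v = -12/66 = -12*1/66 = -2/11 ≈ -0.18182)
v + 437*W((-1 - 5)*D, 1/17) = -2/11 + 437*((-1 - 5)*(⅔) + 1/17) = -2/11 + 437*(-6*⅔ + 1/17) = -2/11 + 437*(-4 + 1/17) = -2/11 + 437*(-67/17) = -2/11 - 29279/17 = -322103/187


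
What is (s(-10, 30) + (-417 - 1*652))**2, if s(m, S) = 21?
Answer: 1098304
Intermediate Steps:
(s(-10, 30) + (-417 - 1*652))**2 = (21 + (-417 - 1*652))**2 = (21 + (-417 - 652))**2 = (21 - 1069)**2 = (-1048)**2 = 1098304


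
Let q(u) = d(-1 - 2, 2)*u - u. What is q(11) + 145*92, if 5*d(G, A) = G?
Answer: 66612/5 ≈ 13322.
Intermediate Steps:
d(G, A) = G/5
q(u) = -8*u/5 (q(u) = ((-1 - 2)/5)*u - u = ((⅕)*(-3))*u - u = -3*u/5 - u = -8*u/5)
q(11) + 145*92 = -8/5*11 + 145*92 = -88/5 + 13340 = 66612/5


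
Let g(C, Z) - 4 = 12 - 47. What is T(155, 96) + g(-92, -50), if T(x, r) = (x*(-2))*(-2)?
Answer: 589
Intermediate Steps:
g(C, Z) = -31 (g(C, Z) = 4 + (12 - 47) = 4 - 35 = -31)
T(x, r) = 4*x (T(x, r) = -2*x*(-2) = 4*x)
T(155, 96) + g(-92, -50) = 4*155 - 31 = 620 - 31 = 589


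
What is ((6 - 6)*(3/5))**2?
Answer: 0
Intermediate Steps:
((6 - 6)*(3/5))**2 = (0*(3*(1/5)))**2 = (0*(3/5))**2 = 0**2 = 0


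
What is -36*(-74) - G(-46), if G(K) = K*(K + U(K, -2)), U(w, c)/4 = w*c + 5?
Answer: 18396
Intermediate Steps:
U(w, c) = 20 + 4*c*w (U(w, c) = 4*(w*c + 5) = 4*(c*w + 5) = 4*(5 + c*w) = 20 + 4*c*w)
G(K) = K*(20 - 7*K) (G(K) = K*(K + (20 + 4*(-2)*K)) = K*(K + (20 - 8*K)) = K*(20 - 7*K))
-36*(-74) - G(-46) = -36*(-74) - (-46)*(20 - 7*(-46)) = 2664 - (-46)*(20 + 322) = 2664 - (-46)*342 = 2664 - 1*(-15732) = 2664 + 15732 = 18396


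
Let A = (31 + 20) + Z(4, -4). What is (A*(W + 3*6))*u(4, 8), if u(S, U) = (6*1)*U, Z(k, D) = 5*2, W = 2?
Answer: 58560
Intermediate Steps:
Z(k, D) = 10
A = 61 (A = (31 + 20) + 10 = 51 + 10 = 61)
u(S, U) = 6*U
(A*(W + 3*6))*u(4, 8) = (61*(2 + 3*6))*(6*8) = (61*(2 + 18))*48 = (61*20)*48 = 1220*48 = 58560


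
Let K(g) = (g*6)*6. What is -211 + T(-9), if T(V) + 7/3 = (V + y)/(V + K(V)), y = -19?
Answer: -71012/333 ≈ -213.25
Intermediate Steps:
K(g) = 36*g (K(g) = (6*g)*6 = 36*g)
T(V) = -7/3 + (-19 + V)/(37*V) (T(V) = -7/3 + (V - 19)/(V + 36*V) = -7/3 + (-19 + V)/((37*V)) = -7/3 + (-19 + V)*(1/(37*V)) = -7/3 + (-19 + V)/(37*V))
-211 + T(-9) = -211 + (1/111)*(-57 - 256*(-9))/(-9) = -211 + (1/111)*(-⅑)*(-57 + 2304) = -211 + (1/111)*(-⅑)*2247 = -211 - 749/333 = -71012/333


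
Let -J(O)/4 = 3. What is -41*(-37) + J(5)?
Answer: 1505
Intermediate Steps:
J(O) = -12 (J(O) = -4*3 = -12)
-41*(-37) + J(5) = -41*(-37) - 12 = 1517 - 12 = 1505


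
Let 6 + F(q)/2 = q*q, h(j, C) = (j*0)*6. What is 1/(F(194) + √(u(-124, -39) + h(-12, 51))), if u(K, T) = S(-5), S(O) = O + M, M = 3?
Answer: 37630/2832033801 - I*√2/5664067602 ≈ 1.3287e-5 - 2.4968e-10*I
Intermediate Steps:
h(j, C) = 0 (h(j, C) = 0*6 = 0)
F(q) = -12 + 2*q² (F(q) = -12 + 2*(q*q) = -12 + 2*q²)
S(O) = 3 + O (S(O) = O + 3 = 3 + O)
u(K, T) = -2 (u(K, T) = 3 - 5 = -2)
1/(F(194) + √(u(-124, -39) + h(-12, 51))) = 1/((-12 + 2*194²) + √(-2 + 0)) = 1/((-12 + 2*37636) + √(-2)) = 1/((-12 + 75272) + I*√2) = 1/(75260 + I*√2)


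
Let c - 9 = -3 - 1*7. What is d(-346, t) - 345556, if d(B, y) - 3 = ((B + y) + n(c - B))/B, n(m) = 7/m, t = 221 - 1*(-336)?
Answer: -20624367206/59685 ≈ -3.4555e+5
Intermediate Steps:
c = -1 (c = 9 + (-3 - 1*7) = 9 + (-3 - 7) = 9 - 10 = -1)
t = 557 (t = 221 + 336 = 557)
d(B, y) = 3 + (B + y + 7/(-1 - B))/B (d(B, y) = 3 + ((B + y) + 7/(-1 - B))/B = 3 + (B + y + 7/(-1 - B))/B)
d(-346, t) - 345556 = (-7 + (1 - 346)*(557 + 4*(-346)))/((-346)*(1 - 346)) - 345556 = -1/346*(-7 - 345*(557 - 1384))/(-345) - 345556 = -1/346*(-1/345)*(-7 - 345*(-827)) - 345556 = -1/346*(-1/345)*(-7 + 285315) - 345556 = -1/346*(-1/345)*285308 - 345556 = 142654/59685 - 345556 = -20624367206/59685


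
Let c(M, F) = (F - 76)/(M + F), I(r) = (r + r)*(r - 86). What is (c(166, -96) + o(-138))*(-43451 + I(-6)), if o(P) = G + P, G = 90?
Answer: 74784802/35 ≈ 2.1367e+6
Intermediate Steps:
I(r) = 2*r*(-86 + r) (I(r) = (2*r)*(-86 + r) = 2*r*(-86 + r))
o(P) = 90 + P
c(M, F) = (-76 + F)/(F + M)
(c(166, -96) + o(-138))*(-43451 + I(-6)) = ((-76 - 96)/(-96 + 166) + (90 - 138))*(-43451 + 2*(-6)*(-86 - 6)) = (-172/70 - 48)*(-43451 + 2*(-6)*(-92)) = ((1/70)*(-172) - 48)*(-43451 + 1104) = (-86/35 - 48)*(-42347) = -1766/35*(-42347) = 74784802/35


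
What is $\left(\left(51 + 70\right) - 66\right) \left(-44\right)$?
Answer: $-2420$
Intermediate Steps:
$\left(\left(51 + 70\right) - 66\right) \left(-44\right) = \left(121 - 66\right) \left(-44\right) = 55 \left(-44\right) = -2420$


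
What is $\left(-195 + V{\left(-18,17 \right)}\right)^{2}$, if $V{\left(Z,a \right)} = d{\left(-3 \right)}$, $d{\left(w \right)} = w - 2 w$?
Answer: $36864$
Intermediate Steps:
$d{\left(w \right)} = - w$
$V{\left(Z,a \right)} = 3$ ($V{\left(Z,a \right)} = \left(-1\right) \left(-3\right) = 3$)
$\left(-195 + V{\left(-18,17 \right)}\right)^{2} = \left(-195 + 3\right)^{2} = \left(-192\right)^{2} = 36864$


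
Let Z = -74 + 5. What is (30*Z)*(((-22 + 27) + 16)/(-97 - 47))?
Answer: 2415/8 ≈ 301.88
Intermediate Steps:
Z = -69
(30*Z)*(((-22 + 27) + 16)/(-97 - 47)) = (30*(-69))*(((-22 + 27) + 16)/(-97 - 47)) = -2070*(5 + 16)/(-144) = -43470*(-1)/144 = -2070*(-7/48) = 2415/8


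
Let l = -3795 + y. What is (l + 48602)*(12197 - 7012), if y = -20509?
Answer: 125985130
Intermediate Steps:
l = -24304 (l = -3795 - 20509 = -24304)
(l + 48602)*(12197 - 7012) = (-24304 + 48602)*(12197 - 7012) = 24298*5185 = 125985130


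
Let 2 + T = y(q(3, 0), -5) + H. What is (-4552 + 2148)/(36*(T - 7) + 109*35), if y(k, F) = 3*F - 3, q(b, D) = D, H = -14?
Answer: -2404/2339 ≈ -1.0278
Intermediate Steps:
y(k, F) = -3 + 3*F
T = -34 (T = -2 + ((-3 + 3*(-5)) - 14) = -2 + ((-3 - 15) - 14) = -2 + (-18 - 14) = -2 - 32 = -34)
(-4552 + 2148)/(36*(T - 7) + 109*35) = (-4552 + 2148)/(36*(-34 - 7) + 109*35) = -2404/(36*(-41) + 3815) = -2404/(-1476 + 3815) = -2404/2339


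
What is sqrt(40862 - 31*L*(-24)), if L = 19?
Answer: sqrt(54998) ≈ 234.52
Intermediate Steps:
sqrt(40862 - 31*L*(-24)) = sqrt(40862 - 31*19*(-24)) = sqrt(40862 - 589*(-24)) = sqrt(40862 + 14136) = sqrt(54998)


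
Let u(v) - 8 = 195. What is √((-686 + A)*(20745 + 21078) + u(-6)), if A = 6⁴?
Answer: √25512233 ≈ 5051.0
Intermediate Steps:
u(v) = 203 (u(v) = 8 + 195 = 203)
A = 1296
√((-686 + A)*(20745 + 21078) + u(-6)) = √((-686 + 1296)*(20745 + 21078) + 203) = √(610*41823 + 203) = √(25512030 + 203) = √25512233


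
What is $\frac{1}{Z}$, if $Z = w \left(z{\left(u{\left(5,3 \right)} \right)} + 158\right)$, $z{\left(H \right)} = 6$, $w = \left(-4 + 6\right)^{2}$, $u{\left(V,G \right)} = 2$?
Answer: $\frac{1}{656} \approx 0.0015244$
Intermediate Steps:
$w = 4$ ($w = 2^{2} = 4$)
$Z = 656$ ($Z = 4 \left(6 + 158\right) = 4 \cdot 164 = 656$)
$\frac{1}{Z} = \frac{1}{656}$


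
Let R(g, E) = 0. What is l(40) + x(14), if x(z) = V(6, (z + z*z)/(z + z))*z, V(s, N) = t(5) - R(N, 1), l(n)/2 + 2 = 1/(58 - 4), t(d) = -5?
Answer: -1997/27 ≈ -73.963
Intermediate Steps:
l(n) = -107/27 (l(n) = -4 + 2/(58 - 4) = -4 + 2/54 = -4 + 2*(1/54) = -4 + 1/27 = -107/27)
V(s, N) = -5 (V(s, N) = -5 - 1*0 = -5 + 0 = -5)
x(z) = -5*z
l(40) + x(14) = -107/27 - 5*14 = -107/27 - 70 = -1997/27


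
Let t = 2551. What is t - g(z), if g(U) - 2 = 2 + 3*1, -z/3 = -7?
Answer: 2544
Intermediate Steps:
z = 21 (z = -3*(-7) = 21)
g(U) = 7 (g(U) = 2 + (2 + 3*1) = 2 + (2 + 3) = 2 + 5 = 7)
t - g(z) = 2551 - 1*7 = 2551 - 7 = 2544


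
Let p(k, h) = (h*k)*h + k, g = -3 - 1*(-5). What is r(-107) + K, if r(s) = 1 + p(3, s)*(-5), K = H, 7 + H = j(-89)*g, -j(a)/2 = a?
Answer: -171400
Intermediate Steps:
j(a) = -2*a
g = 2 (g = -3 + 5 = 2)
p(k, h) = k + k*h**2 (p(k, h) = k*h**2 + k = k + k*h**2)
H = 349 (H = -7 - 2*(-89)*2 = -7 + 178*2 = -7 + 356 = 349)
K = 349
r(s) = -14 - 15*s**2 (r(s) = 1 + (3*(1 + s**2))*(-5) = 1 + (3 + 3*s**2)*(-5) = 1 + (-15 - 15*s**2) = -14 - 15*s**2)
r(-107) + K = (-14 - 15*(-107)**2) + 349 = (-14 - 15*11449) + 349 = (-14 - 171735) + 349 = -171749 + 349 = -171400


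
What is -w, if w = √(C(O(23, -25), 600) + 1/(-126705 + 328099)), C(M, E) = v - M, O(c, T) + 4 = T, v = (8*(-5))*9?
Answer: -7*I*√273983849178/201394 ≈ -18.193*I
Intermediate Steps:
v = -360 (v = -40*9 = -360)
O(c, T) = -4 + T
C(M, E) = -360 - M
w = 7*I*√273983849178/201394 (w = √((-360 - (-4 - 25)) + 1/(-126705 + 328099)) = √((-360 - 1*(-29)) + 1/201394) = √((-360 + 29) + 1/201394) = √(-331 + 1/201394) = √(-66661413/201394) = 7*I*√273983849178/201394 ≈ 18.193*I)
-w = -7*I*√273983849178/201394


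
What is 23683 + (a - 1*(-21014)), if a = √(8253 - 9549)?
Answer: 44697 + 36*I ≈ 44697.0 + 36.0*I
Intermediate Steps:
a = 36*I (a = √(-1296) = 36*I ≈ 36.0*I)
23683 + (a - 1*(-21014)) = 23683 + (36*I - 1*(-21014)) = 23683 + (36*I + 21014) = 23683 + (21014 + 36*I) = 44697 + 36*I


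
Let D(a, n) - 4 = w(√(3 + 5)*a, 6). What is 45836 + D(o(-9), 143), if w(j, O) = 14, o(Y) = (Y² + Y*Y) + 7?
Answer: 45854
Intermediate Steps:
o(Y) = 7 + 2*Y² (o(Y) = (Y² + Y²) + 7 = 2*Y² + 7 = 7 + 2*Y²)
D(a, n) = 18 (D(a, n) = 4 + 14 = 18)
45836 + D(o(-9), 143) = 45836 + 18 = 45854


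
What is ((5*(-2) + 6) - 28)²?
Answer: 1024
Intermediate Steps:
((5*(-2) + 6) - 28)² = ((-10 + 6) - 28)² = (-4 - 28)² = (-32)² = 1024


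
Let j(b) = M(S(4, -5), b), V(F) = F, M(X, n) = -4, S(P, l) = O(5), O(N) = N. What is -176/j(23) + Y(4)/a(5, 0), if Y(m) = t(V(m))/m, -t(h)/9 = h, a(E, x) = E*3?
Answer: 217/5 ≈ 43.400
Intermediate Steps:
S(P, l) = 5
a(E, x) = 3*E
t(h) = -9*h
j(b) = -4
Y(m) = -9 (Y(m) = (-9*m)/m = -9)
-176/j(23) + Y(4)/a(5, 0) = -176/(-4) - 9/(3*5) = -176*(-¼) - 9/15 = 44 - 9*1/15 = 44 - ⅗ = 217/5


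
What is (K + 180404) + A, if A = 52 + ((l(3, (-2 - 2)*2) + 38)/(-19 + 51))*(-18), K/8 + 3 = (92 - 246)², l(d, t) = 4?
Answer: 2961091/8 ≈ 3.7014e+5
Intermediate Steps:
K = 189704 (K = -24 + 8*(92 - 246)² = -24 + 8*(-154)² = -24 + 8*23716 = -24 + 189728 = 189704)
A = 227/8 (A = 52 + ((4 + 38)/(-19 + 51))*(-18) = 52 + (42/32)*(-18) = 52 + (42*(1/32))*(-18) = 52 + (21/16)*(-18) = 52 - 189/8 = 227/8 ≈ 28.375)
(K + 180404) + A = (189704 + 180404) + 227/8 = 370108 + 227/8 = 2961091/8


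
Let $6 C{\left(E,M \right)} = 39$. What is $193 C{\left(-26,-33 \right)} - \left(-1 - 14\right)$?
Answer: $\frac{2539}{2} \approx 1269.5$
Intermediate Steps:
$C{\left(E,M \right)} = \frac{13}{2}$ ($C{\left(E,M \right)} = \frac{1}{6} \cdot 39 = \frac{13}{2}$)
$193 C{\left(-26,-33 \right)} - \left(-1 - 14\right) = 193 \cdot \frac{13}{2} - \left(-1 - 14\right) = \frac{2509}{2} - -15 = \frac{2509}{2} + 15 = \frac{2539}{2}$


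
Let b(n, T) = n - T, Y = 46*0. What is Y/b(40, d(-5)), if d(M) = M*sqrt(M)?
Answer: 0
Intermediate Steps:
d(M) = M**(3/2)
Y = 0
Y/b(40, d(-5)) = 0/(40 - (-5)**(3/2)) = 0/(40 - (-5)*I*sqrt(5)) = 0/(40 + 5*I*sqrt(5)) = 0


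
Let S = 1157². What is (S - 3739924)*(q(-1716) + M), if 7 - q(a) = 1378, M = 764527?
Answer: -1832547423900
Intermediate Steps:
S = 1338649
q(a) = -1371 (q(a) = 7 - 1*1378 = 7 - 1378 = -1371)
(S - 3739924)*(q(-1716) + M) = (1338649 - 3739924)*(-1371 + 764527) = -2401275*763156 = -1832547423900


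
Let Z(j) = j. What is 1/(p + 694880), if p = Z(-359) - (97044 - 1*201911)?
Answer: 1/799388 ≈ 1.2510e-6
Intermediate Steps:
p = 104508 (p = -359 - (97044 - 1*201911) = -359 - (97044 - 201911) = -359 - 1*(-104867) = -359 + 104867 = 104508)
1/(p + 694880) = 1/(104508 + 694880) = 1/799388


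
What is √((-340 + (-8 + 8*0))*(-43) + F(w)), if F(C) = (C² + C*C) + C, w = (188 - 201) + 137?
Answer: 4*√2865 ≈ 214.10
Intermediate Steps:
w = 124 (w = -13 + 137 = 124)
F(C) = C + 2*C² (F(C) = (C² + C²) + C = 2*C² + C = C + 2*C²)
√((-340 + (-8 + 8*0))*(-43) + F(w)) = √((-340 + (-8 + 8*0))*(-43) + 124*(1 + 2*124)) = √((-340 + (-8 + 0))*(-43) + 124*(1 + 248)) = √((-340 - 8)*(-43) + 124*249) = √(-348*(-43) + 30876) = √(14964 + 30876) = √45840 = 4*√2865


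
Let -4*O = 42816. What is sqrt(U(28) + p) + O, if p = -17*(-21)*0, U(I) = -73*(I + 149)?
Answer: -10704 + I*sqrt(12921) ≈ -10704.0 + 113.67*I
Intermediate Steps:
O = -10704 (O = -1/4*42816 = -10704)
U(I) = -10877 - 73*I (U(I) = -73*(149 + I) = -10877 - 73*I)
p = 0 (p = 357*0 = 0)
sqrt(U(28) + p) + O = sqrt((-10877 - 73*28) + 0) - 10704 = sqrt((-10877 - 2044) + 0) - 10704 = sqrt(-12921 + 0) - 10704 = sqrt(-12921) - 10704 = I*sqrt(12921) - 10704 = -10704 + I*sqrt(12921)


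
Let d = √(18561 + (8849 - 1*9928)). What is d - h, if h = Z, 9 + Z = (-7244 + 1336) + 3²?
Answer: 5908 + √17482 ≈ 6040.2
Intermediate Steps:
Z = -5908 (Z = -9 + ((-7244 + 1336) + 3²) = -9 + (-5908 + 9) = -9 - 5899 = -5908)
d = √17482 (d = √(18561 + (8849 - 9928)) = √(18561 - 1079) = √17482 ≈ 132.22)
h = -5908
d - h = √17482 - 1*(-5908) = √17482 + 5908 = 5908 + √17482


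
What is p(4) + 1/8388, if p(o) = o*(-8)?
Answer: -268415/8388 ≈ -32.000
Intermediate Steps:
p(o) = -8*o
p(4) + 1/8388 = -8*4 + 1/8388 = -32 + 1/8388 = -268415/8388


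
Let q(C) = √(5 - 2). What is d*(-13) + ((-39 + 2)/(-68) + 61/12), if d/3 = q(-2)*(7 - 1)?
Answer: 287/51 - 234*√3 ≈ -399.67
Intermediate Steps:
q(C) = √3
d = 18*√3 (d = 3*(√3*(7 - 1)) = 3*(√3*6) = 3*(6*√3) = 18*√3 ≈ 31.177)
d*(-13) + ((-39 + 2)/(-68) + 61/12) = (18*√3)*(-13) + ((-39 + 2)/(-68) + 61/12) = -234*√3 + (-37*(-1/68) + 61*(1/12)) = -234*√3 + (37/68 + 61/12) = -234*√3 + 287/51 = 287/51 - 234*√3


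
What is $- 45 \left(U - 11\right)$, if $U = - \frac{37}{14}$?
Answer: $\frac{8595}{14} \approx 613.93$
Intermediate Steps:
$U = - \frac{37}{14}$ ($U = \left(-37\right) \frac{1}{14} = - \frac{37}{14} \approx -2.6429$)
$- 45 \left(U - 11\right) = - 45 \left(- \frac{37}{14} - 11\right) = \left(-45\right) \left(- \frac{191}{14}\right) = \frac{8595}{14}$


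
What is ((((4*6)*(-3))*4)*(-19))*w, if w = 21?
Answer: 114912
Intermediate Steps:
((((4*6)*(-3))*4)*(-19))*w = ((((4*6)*(-3))*4)*(-19))*21 = (((24*(-3))*4)*(-19))*21 = (-72*4*(-19))*21 = -288*(-19)*21 = 5472*21 = 114912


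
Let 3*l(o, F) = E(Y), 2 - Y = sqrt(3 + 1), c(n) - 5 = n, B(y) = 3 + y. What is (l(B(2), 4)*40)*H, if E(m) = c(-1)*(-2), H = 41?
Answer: -13120/3 ≈ -4373.3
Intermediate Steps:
c(n) = 5 + n
Y = 0 (Y = 2 - sqrt(3 + 1) = 2 - sqrt(4) = 2 - 1*2 = 2 - 2 = 0)
E(m) = -8 (E(m) = (5 - 1)*(-2) = 4*(-2) = -8)
l(o, F) = -8/3 (l(o, F) = (1/3)*(-8) = -8/3)
(l(B(2), 4)*40)*H = -8/3*40*41 = -320/3*41 = -13120/3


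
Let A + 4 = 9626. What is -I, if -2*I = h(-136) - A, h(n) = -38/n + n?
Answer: -663525/136 ≈ -4878.9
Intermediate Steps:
h(n) = n - 38/n
A = 9622 (A = -4 + 9626 = 9622)
I = 663525/136 (I = -((-136 - 38/(-136)) - 1*9622)/2 = -((-136 - 38*(-1/136)) - 9622)/2 = -((-136 + 19/68) - 9622)/2 = -(-9229/68 - 9622)/2 = -1/2*(-663525/68) = 663525/136 ≈ 4878.9)
-I = -1*663525/136 = -663525/136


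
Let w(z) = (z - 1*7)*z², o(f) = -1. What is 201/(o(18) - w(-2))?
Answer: 201/35 ≈ 5.7429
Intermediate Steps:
w(z) = z²*(-7 + z) (w(z) = (z - 7)*z² = (-7 + z)*z² = z²*(-7 + z))
201/(o(18) - w(-2)) = 201/(-1 - (-2)²*(-7 - 2)) = 201/(-1 - 4*(-9)) = 201/(-1 - 1*(-36)) = 201/(-1 + 36) = 201/35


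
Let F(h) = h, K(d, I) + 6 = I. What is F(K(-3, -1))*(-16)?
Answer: 112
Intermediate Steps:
K(d, I) = -6 + I
F(K(-3, -1))*(-16) = (-6 - 1)*(-16) = -7*(-16) = 112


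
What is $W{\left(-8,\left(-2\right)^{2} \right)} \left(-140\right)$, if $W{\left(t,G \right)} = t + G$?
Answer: $560$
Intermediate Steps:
$W{\left(t,G \right)} = G + t$
$W{\left(-8,\left(-2\right)^{2} \right)} \left(-140\right) = \left(\left(-2\right)^{2} - 8\right) \left(-140\right) = \left(4 - 8\right) \left(-140\right) = \left(-4\right) \left(-140\right) = 560$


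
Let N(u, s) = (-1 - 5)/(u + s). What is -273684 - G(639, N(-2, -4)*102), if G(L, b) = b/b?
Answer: -273685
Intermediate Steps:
N(u, s) = -6/(s + u)
G(L, b) = 1
-273684 - G(639, N(-2, -4)*102) = -273684 - 1*1 = -273684 - 1 = -273685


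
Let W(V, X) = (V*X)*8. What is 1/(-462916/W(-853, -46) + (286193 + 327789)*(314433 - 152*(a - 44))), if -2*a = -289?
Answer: 78476/14414237285727095 ≈ 5.4443e-12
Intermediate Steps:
a = 289/2 (a = -½*(-289) = 289/2 ≈ 144.50)
W(V, X) = 8*V*X
1/(-462916/W(-853, -46) + (286193 + 327789)*(314433 - 152*(a - 44))) = 1/(-462916/(8*(-853)*(-46)) + (286193 + 327789)*(314433 - 152*(289/2 - 44))) = 1/(-462916/313904 + 613982*(314433 - 152*201/2)) = 1/(-462916*1/313904 + 613982*(314433 - 15276)) = 1/(-115729/78476 + 613982*299157) = 1/(-115729/78476 + 183677013174) = 1/(14414237285727095/78476) = 78476/14414237285727095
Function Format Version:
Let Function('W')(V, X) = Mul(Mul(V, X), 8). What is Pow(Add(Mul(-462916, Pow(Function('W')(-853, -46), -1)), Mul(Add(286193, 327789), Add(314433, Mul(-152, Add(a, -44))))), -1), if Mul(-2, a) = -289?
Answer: Rational(78476, 14414237285727095) ≈ 5.4443e-12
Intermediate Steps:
a = Rational(289, 2) (a = Mul(Rational(-1, 2), -289) = Rational(289, 2) ≈ 144.50)
Function('W')(V, X) = Mul(8, V, X)
Pow(Add(Mul(-462916, Pow(Function('W')(-853, -46), -1)), Mul(Add(286193, 327789), Add(314433, Mul(-152, Add(a, -44))))), -1) = Pow(Add(Mul(-462916, Pow(Mul(8, -853, -46), -1)), Mul(Add(286193, 327789), Add(314433, Mul(-152, Add(Rational(289, 2), -44))))), -1) = Pow(Add(Mul(-462916, Pow(313904, -1)), Mul(613982, Add(314433, Mul(-152, Rational(201, 2))))), -1) = Pow(Add(Mul(-462916, Rational(1, 313904)), Mul(613982, Add(314433, -15276))), -1) = Pow(Add(Rational(-115729, 78476), Mul(613982, 299157)), -1) = Pow(Add(Rational(-115729, 78476), 183677013174), -1) = Pow(Rational(14414237285727095, 78476), -1) = Rational(78476, 14414237285727095)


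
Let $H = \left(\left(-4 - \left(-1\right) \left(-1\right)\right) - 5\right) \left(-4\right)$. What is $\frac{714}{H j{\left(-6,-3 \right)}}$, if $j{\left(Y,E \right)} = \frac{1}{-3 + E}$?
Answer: $- \frac{1071}{10} \approx -107.1$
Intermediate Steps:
$H = 40$ ($H = \left(\left(-4 - 1\right) - 5\right) \left(-4\right) = \left(-5 - 5\right) \left(-4\right) = \left(-10\right) \left(-4\right) = 40$)
$\frac{714}{H j{\left(-6,-3 \right)}} = \frac{714}{40 \frac{1}{-3 - 3}} = \frac{714}{40 \frac{1}{-6}} = \frac{714}{40 \left(- \frac{1}{6}\right)} = \frac{714}{- \frac{20}{3}} = 714 \left(- \frac{3}{20}\right) = - \frac{1071}{10}$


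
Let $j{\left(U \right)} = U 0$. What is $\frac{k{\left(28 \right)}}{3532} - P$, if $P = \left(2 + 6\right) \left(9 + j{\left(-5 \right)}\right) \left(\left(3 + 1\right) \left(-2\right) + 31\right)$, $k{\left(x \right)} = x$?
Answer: $- \frac{1462241}{883} \approx -1656.0$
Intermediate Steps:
$j{\left(U \right)} = 0$
$P = 1656$ ($P = \left(2 + 6\right) \left(9 + 0\right) \left(\left(3 + 1\right) \left(-2\right) + 31\right) = 8 \cdot 9 \left(4 \left(-2\right) + 31\right) = 72 \left(-8 + 31\right) = 72 \cdot 23 = 1656$)
$\frac{k{\left(28 \right)}}{3532} - P = \frac{28}{3532} - 1656 = 28 \cdot \frac{1}{3532} - 1656 = \frac{7}{883} - 1656 = - \frac{1462241}{883}$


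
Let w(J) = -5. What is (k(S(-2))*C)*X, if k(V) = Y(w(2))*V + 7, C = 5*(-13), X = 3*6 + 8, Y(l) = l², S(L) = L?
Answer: 72670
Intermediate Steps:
X = 26 (X = 18 + 8 = 26)
C = -65
k(V) = 7 + 25*V (k(V) = (-5)²*V + 7 = 25*V + 7 = 7 + 25*V)
(k(S(-2))*C)*X = ((7 + 25*(-2))*(-65))*26 = ((7 - 50)*(-65))*26 = -43*(-65)*26 = 2795*26 = 72670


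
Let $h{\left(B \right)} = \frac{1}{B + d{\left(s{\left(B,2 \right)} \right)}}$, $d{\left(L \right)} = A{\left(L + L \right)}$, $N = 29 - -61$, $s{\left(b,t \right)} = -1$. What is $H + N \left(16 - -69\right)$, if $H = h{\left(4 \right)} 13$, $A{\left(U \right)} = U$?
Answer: $\frac{15313}{2} \approx 7656.5$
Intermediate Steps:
$N = 90$ ($N = 29 + 61 = 90$)
$d{\left(L \right)} = 2 L$ ($d{\left(L \right)} = L + L = 2 L$)
$h{\left(B \right)} = \frac{1}{-2 + B}$ ($h{\left(B \right)} = \frac{1}{B + 2 \left(-1\right)} = \frac{1}{B - 2} = \frac{1}{-2 + B}$)
$H = \frac{13}{2}$ ($H = \frac{1}{-2 + 4} \cdot 13 = \frac{1}{2} \cdot 13 = \frac{13}{2} \approx 6.5$)
$H + N \left(16 - -69\right) = \frac{13}{2} + 90 \left(16 - -69\right) = \frac{13}{2} + 90 \left(16 + 69\right) = \frac{13}{2} + 90 \cdot 85 = \frac{13}{2} + 7650 = \frac{15313}{2}$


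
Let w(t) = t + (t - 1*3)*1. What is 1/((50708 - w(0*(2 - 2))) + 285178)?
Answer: 1/335889 ≈ 2.9772e-6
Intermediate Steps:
w(t) = -3 + 2*t (w(t) = t + (t - 3)*1 = t + (-3 + t)*1 = t + (-3 + t) = -3 + 2*t)
1/((50708 - w(0*(2 - 2))) + 285178) = 1/((50708 - (-3 + 2*(0*(2 - 2)))) + 285178) = 1/((50708 - (-3 + 2*(0*0))) + 285178) = 1/((50708 - (-3 + 2*0)) + 285178) = 1/((50708 - (-3 + 0)) + 285178) = 1/((50708 - 1*(-3)) + 285178) = 1/((50708 + 3) + 285178) = 1/(50711 + 285178) = 1/335889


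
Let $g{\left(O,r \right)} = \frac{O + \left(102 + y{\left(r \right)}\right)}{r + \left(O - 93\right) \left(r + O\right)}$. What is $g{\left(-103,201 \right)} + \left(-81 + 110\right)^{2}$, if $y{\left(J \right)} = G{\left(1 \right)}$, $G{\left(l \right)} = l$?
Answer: $841$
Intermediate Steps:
$y{\left(J \right)} = 1$
$g{\left(O,r \right)} = \frac{103 + O}{r + \left(-93 + O\right) \left(O + r\right)}$ ($g{\left(O,r \right)} = \frac{O + \left(102 + 1\right)}{r + \left(O - 93\right) \left(r + O\right)} = \frac{O + 103}{r + \left(-93 + O\right) \left(O + r\right)} = \frac{103 + O}{r + \left(-93 + O\right) \left(O + r\right)}$)
$g{\left(-103,201 \right)} + \left(-81 + 110\right)^{2} = \frac{103 - 103}{\left(-103\right)^{2} - -9579 - 18492 - 20703} + \left(-81 + 110\right)^{2} = \frac{1}{10609 + 9579 - 18492 - 20703} \cdot 0 + 29^{2} = \frac{1}{-19007} \cdot 0 + 841 = \left(- \frac{1}{19007}\right) 0 + 841 = 0 + 841 = 841$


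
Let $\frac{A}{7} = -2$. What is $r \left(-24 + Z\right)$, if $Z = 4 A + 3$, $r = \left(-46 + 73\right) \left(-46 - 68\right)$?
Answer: $237006$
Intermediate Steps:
$A = -14$ ($A = 7 \left(-2\right) = -14$)
$r = -3078$ ($r = 27 \left(-114\right) = -3078$)
$Z = -53$ ($Z = 4 \left(-14\right) + 3 = -56 + 3 = -53$)
$r \left(-24 + Z\right) = - 3078 \left(-24 - 53\right) = \left(-3078\right) \left(-77\right) = 237006$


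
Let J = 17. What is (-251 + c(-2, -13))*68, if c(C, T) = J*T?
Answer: -32096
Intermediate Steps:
c(C, T) = 17*T
(-251 + c(-2, -13))*68 = (-251 + 17*(-13))*68 = (-251 - 221)*68 = -472*68 = -32096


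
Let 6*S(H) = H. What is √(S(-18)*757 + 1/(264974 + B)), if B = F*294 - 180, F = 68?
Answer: I*√184185062137930/284786 ≈ 47.655*I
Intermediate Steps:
S(H) = H/6
B = 19812 (B = 68*294 - 180 = 19992 - 180 = 19812)
√(S(-18)*757 + 1/(264974 + B)) = √(((⅙)*(-18))*757 + 1/(264974 + 19812)) = √(-3*757 + 1/284786) = √(-2271 + 1/284786) = √(-646749005/284786) = I*√184185062137930/284786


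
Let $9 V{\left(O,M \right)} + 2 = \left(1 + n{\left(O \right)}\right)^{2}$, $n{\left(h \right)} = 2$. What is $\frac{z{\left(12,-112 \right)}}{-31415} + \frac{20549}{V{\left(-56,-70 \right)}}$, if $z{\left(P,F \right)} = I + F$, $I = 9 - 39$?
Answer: $\frac{5809922509}{219905} \approx 26420.0$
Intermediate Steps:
$I = -30$
$z{\left(P,F \right)} = -30 + F$
$V{\left(O,M \right)} = \frac{7}{9}$ ($V{\left(O,M \right)} = - \frac{2}{9} + \frac{\left(1 + 2\right)^{2}}{9} = - \frac{2}{9} + \frac{3^{2}}{9} = - \frac{2}{9} + \frac{1}{9} \cdot 9 = - \frac{2}{9} + 1 = \frac{7}{9}$)
$\frac{z{\left(12,-112 \right)}}{-31415} + \frac{20549}{V{\left(-56,-70 \right)}} = \frac{-30 - 112}{-31415} + \frac{20549}{\frac{7}{9}} = \left(-142\right) \left(- \frac{1}{31415}\right) + 20549 \cdot \frac{9}{7} = \frac{142}{31415} + \frac{184941}{7} = \frac{5809922509}{219905}$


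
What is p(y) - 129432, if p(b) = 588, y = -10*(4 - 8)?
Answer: -128844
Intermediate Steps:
y = 40 (y = -10*(-4) = 40)
p(y) - 129432 = 588 - 129432 = -128844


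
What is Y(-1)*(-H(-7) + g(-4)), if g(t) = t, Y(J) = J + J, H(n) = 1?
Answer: 10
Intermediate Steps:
Y(J) = 2*J
Y(-1)*(-H(-7) + g(-4)) = (2*(-1))*(-1*1 - 4) = -2*(-1 - 4) = -2*(-5) = 10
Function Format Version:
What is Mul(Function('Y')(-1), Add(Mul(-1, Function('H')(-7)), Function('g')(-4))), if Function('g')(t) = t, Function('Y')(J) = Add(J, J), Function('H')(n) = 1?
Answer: 10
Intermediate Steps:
Function('Y')(J) = Mul(2, J)
Mul(Function('Y')(-1), Add(Mul(-1, Function('H')(-7)), Function('g')(-4))) = Mul(Mul(2, -1), Add(Mul(-1, 1), -4)) = Mul(-2, Add(-1, -4)) = Mul(-2, -5) = 10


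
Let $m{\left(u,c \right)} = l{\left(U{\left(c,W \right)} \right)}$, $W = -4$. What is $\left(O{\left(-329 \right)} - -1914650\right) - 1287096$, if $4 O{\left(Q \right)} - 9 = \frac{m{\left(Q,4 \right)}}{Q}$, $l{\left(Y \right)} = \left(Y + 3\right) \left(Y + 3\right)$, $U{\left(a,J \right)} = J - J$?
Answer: $\frac{206466004}{329} \approx 6.2756 \cdot 10^{5}$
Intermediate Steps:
$U{\left(a,J \right)} = 0$
$l{\left(Y \right)} = \left(3 + Y\right)^{2}$ ($l{\left(Y \right)} = \left(3 + Y\right) \left(3 + Y\right) = \left(3 + Y\right)^{2}$)
$m{\left(u,c \right)} = 9$ ($m{\left(u,c \right)} = \left(3 + 0\right)^{2} = 3^{2} = 9$)
$O{\left(Q \right)} = \frac{9}{4} + \frac{9}{4 Q}$ ($O{\left(Q \right)} = \frac{9}{4} + \frac{9 \frac{1}{Q}}{4} = \frac{9}{4} + \frac{9}{4 Q}$)
$\left(O{\left(-329 \right)} - -1914650\right) - 1287096 = \left(\frac{9 \left(1 - 329\right)}{4 \left(-329\right)} - -1914650\right) - 1287096 = \left(\frac{9}{4} \left(- \frac{1}{329}\right) \left(-328\right) + 1914650\right) - 1287096 = \left(\frac{738}{329} + 1914650\right) - 1287096 = \frac{629920588}{329} - 1287096 = \frac{206466004}{329}$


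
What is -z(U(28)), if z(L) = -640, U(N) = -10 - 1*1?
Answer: 640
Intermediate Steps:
U(N) = -11 (U(N) = -10 - 1 = -11)
-z(U(28)) = -1*(-640) = 640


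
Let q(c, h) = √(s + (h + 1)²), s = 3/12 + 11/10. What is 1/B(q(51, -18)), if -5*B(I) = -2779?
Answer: 5/2779 ≈ 0.0017992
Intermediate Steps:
s = 27/20 (s = 3*(1/12) + 11*(⅒) = ¼ + 11/10 = 27/20 ≈ 1.3500)
q(c, h) = √(27/20 + (1 + h)²) (q(c, h) = √(27/20 + (h + 1)²) = √(27/20 + (1 + h)²))
B(I) = 2779/5 (B(I) = -⅕*(-2779) = 2779/5)
1/B(q(51, -18)) = 1/(2779/5) = 5/2779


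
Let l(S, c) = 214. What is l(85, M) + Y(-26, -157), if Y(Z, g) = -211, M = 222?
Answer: 3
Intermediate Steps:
l(85, M) + Y(-26, -157) = 214 - 211 = 3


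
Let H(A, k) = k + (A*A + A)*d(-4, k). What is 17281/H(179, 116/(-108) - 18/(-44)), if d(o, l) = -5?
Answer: -10264914/95693795 ≈ -0.10727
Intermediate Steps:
H(A, k) = k - 5*A - 5*A² (H(A, k) = k + (A*A + A)*(-5) = k + (A² + A)*(-5) = k + (A + A²)*(-5) = k + (-5*A - 5*A²) = k - 5*A - 5*A²)
17281/H(179, 116/(-108) - 18/(-44)) = 17281/((116/(-108) - 18/(-44)) - 5*179 - 5*179²) = 17281/((116*(-1/108) - 18*(-1/44)) - 895 - 5*32041) = 17281/((-29/27 + 9/22) - 895 - 160205) = 17281/(-395/594 - 895 - 160205) = 17281/(-95693795/594) = 17281*(-594/95693795) = -10264914/95693795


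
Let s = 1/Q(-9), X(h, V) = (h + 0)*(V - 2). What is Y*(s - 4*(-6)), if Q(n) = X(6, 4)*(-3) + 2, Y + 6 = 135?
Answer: 105135/34 ≈ 3092.2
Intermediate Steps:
Y = 129 (Y = -6 + 135 = 129)
X(h, V) = h*(-2 + V)
Q(n) = -34 (Q(n) = (6*(-2 + 4))*(-3) + 2 = (6*2)*(-3) + 2 = 12*(-3) + 2 = -36 + 2 = -34)
s = -1/34 (s = 1/(-34) = -1/34 ≈ -0.029412)
Y*(s - 4*(-6)) = 129*(-1/34 - 4*(-6)) = 129*(-1/34 + 24) = 129*(815/34) = 105135/34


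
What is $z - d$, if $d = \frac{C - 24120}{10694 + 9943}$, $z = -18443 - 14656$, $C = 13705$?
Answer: $- \frac{683053648}{20637} \approx -33099.0$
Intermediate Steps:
$z = -33099$ ($z = -18443 - 14656 = -33099$)
$d = - \frac{10415}{20637}$ ($d = \frac{13705 - 24120}{10694 + 9943} = - \frac{10415}{20637} \approx -0.50468$)
$z - d = -33099 - - \frac{10415}{20637} = -33099 + \frac{10415}{20637} = - \frac{683053648}{20637}$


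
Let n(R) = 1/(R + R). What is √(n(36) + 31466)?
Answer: √4531106/12 ≈ 177.39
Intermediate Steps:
n(R) = 1/(2*R)
√(n(36) + 31466) = √((½)/36 + 31466) = √((½)*(1/36) + 31466) = √(1/72 + 31466) = √(2265553/72) = √4531106/12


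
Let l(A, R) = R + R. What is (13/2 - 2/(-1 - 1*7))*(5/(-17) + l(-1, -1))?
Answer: -1053/68 ≈ -15.485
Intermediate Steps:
l(A, R) = 2*R
(13/2 - 2/(-1 - 1*7))*(5/(-17) + l(-1, -1)) = (13/2 - 2/(-1 - 1*7))*(5/(-17) + 2*(-1)) = (13*(½) - 2/(-1 - 7))*(5*(-1/17) - 2) = (13/2 - 2/(-8))*(-5/17 - 2) = (13/2 - 2*(-⅛))*(-39/17) = (13/2 + ¼)*(-39/17) = (27/4)*(-39/17) = -1053/68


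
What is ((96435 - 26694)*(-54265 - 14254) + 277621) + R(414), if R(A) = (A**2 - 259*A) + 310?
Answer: -4778241478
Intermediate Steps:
R(A) = 310 + A**2 - 259*A
((96435 - 26694)*(-54265 - 14254) + 277621) + R(414) = ((96435 - 26694)*(-54265 - 14254) + 277621) + (310 + 414**2 - 259*414) = (69741*(-68519) + 277621) + (310 + 171396 - 107226) = (-4778583579 + 277621) + 64480 = -4778305958 + 64480 = -4778241478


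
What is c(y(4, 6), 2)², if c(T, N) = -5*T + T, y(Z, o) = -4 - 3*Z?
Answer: 4096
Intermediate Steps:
c(T, N) = -4*T
c(y(4, 6), 2)² = (-4*(-4 - 3*4))² = (-4*(-4 - 12))² = (-4*(-16))² = 64² = 4096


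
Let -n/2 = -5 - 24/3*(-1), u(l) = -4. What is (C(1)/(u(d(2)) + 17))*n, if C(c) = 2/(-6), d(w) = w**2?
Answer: 2/13 ≈ 0.15385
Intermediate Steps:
C(c) = -1/3 (C(c) = 2*(-1/6) = -1/3)
n = -6 (n = -2*(-5 - 24/3*(-1)) = -2*(-5 - 4*2*(-1)) = -2*(-5 - 8*(-1)) = -2*(-5 + 8) = -2*3 = -6)
(C(1)/(u(d(2)) + 17))*n = (-1/3/(-4 + 17))*(-6) = (-1/3/13)*(-6) = ((1/13)*(-1/3))*(-6) = -1/39*(-6) = 2/13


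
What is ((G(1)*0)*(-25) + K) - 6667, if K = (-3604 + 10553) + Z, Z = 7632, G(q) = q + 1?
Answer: 7914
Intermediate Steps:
G(q) = 1 + q
K = 14581 (K = (-3604 + 10553) + 7632 = 6949 + 7632 = 14581)
((G(1)*0)*(-25) + K) - 6667 = (((1 + 1)*0)*(-25) + 14581) - 6667 = ((2*0)*(-25) + 14581) - 6667 = (0*(-25) + 14581) - 6667 = (0 + 14581) - 6667 = 14581 - 6667 = 7914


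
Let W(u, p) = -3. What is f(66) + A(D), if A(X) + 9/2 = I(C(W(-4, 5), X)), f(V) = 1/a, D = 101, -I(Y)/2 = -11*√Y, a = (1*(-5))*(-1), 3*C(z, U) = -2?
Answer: -43/10 + 22*I*√6/3 ≈ -4.3 + 17.963*I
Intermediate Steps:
C(z, U) = -⅔ (C(z, U) = (⅓)*(-2) = -⅔)
a = 5 (a = -5*(-1) = 5)
I(Y) = 22*√Y (I(Y) = -(-22)*√Y = 22*√Y)
f(V) = ⅕ (f(V) = 1/5 = ⅕)
A(X) = -9/2 + 22*I*√6/3 (A(X) = -9/2 + 22*√(-⅔) = -9/2 + 22*(I*√6/3) = -9/2 + 22*I*√6/3)
f(66) + A(D) = ⅕ + (-9/2 + 22*I*√6/3) = -43/10 + 22*I*√6/3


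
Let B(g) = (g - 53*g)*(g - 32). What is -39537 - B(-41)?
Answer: 116099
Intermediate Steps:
B(g) = -52*g*(-32 + g) (B(g) = (-52*g)*(-32 + g) = -52*g*(-32 + g))
-39537 - B(-41) = -39537 - 52*(-41)*(32 - 1*(-41)) = -39537 - 52*(-41)*(32 + 41) = -39537 - 52*(-41)*73 = -39537 - 1*(-155636) = -39537 + 155636 = 116099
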